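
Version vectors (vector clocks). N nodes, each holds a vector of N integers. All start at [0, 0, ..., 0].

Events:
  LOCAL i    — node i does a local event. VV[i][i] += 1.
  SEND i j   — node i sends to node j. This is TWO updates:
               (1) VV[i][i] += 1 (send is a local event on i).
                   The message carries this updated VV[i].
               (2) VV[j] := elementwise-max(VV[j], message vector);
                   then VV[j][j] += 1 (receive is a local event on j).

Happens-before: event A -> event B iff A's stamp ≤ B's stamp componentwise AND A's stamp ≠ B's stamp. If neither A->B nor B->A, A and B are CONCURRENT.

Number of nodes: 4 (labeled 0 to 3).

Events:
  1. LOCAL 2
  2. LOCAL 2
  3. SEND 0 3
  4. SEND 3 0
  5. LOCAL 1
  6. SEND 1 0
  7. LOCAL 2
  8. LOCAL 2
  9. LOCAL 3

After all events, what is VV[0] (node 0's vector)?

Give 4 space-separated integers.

Answer: 3 2 0 2

Derivation:
Initial: VV[0]=[0, 0, 0, 0]
Initial: VV[1]=[0, 0, 0, 0]
Initial: VV[2]=[0, 0, 0, 0]
Initial: VV[3]=[0, 0, 0, 0]
Event 1: LOCAL 2: VV[2][2]++ -> VV[2]=[0, 0, 1, 0]
Event 2: LOCAL 2: VV[2][2]++ -> VV[2]=[0, 0, 2, 0]
Event 3: SEND 0->3: VV[0][0]++ -> VV[0]=[1, 0, 0, 0], msg_vec=[1, 0, 0, 0]; VV[3]=max(VV[3],msg_vec) then VV[3][3]++ -> VV[3]=[1, 0, 0, 1]
Event 4: SEND 3->0: VV[3][3]++ -> VV[3]=[1, 0, 0, 2], msg_vec=[1, 0, 0, 2]; VV[0]=max(VV[0],msg_vec) then VV[0][0]++ -> VV[0]=[2, 0, 0, 2]
Event 5: LOCAL 1: VV[1][1]++ -> VV[1]=[0, 1, 0, 0]
Event 6: SEND 1->0: VV[1][1]++ -> VV[1]=[0, 2, 0, 0], msg_vec=[0, 2, 0, 0]; VV[0]=max(VV[0],msg_vec) then VV[0][0]++ -> VV[0]=[3, 2, 0, 2]
Event 7: LOCAL 2: VV[2][2]++ -> VV[2]=[0, 0, 3, 0]
Event 8: LOCAL 2: VV[2][2]++ -> VV[2]=[0, 0, 4, 0]
Event 9: LOCAL 3: VV[3][3]++ -> VV[3]=[1, 0, 0, 3]
Final vectors: VV[0]=[3, 2, 0, 2]; VV[1]=[0, 2, 0, 0]; VV[2]=[0, 0, 4, 0]; VV[3]=[1, 0, 0, 3]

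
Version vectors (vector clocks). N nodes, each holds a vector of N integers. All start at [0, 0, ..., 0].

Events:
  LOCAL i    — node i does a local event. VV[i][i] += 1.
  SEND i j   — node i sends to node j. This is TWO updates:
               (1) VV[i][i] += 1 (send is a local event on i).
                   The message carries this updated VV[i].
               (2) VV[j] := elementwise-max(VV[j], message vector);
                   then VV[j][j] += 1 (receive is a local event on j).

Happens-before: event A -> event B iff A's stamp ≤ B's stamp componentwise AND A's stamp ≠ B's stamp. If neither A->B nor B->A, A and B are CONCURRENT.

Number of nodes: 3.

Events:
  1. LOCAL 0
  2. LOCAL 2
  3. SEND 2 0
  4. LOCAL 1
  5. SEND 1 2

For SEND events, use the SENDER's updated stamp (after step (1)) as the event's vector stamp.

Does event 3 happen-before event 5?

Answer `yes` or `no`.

Answer: no

Derivation:
Initial: VV[0]=[0, 0, 0]
Initial: VV[1]=[0, 0, 0]
Initial: VV[2]=[0, 0, 0]
Event 1: LOCAL 0: VV[0][0]++ -> VV[0]=[1, 0, 0]
Event 2: LOCAL 2: VV[2][2]++ -> VV[2]=[0, 0, 1]
Event 3: SEND 2->0: VV[2][2]++ -> VV[2]=[0, 0, 2], msg_vec=[0, 0, 2]; VV[0]=max(VV[0],msg_vec) then VV[0][0]++ -> VV[0]=[2, 0, 2]
Event 4: LOCAL 1: VV[1][1]++ -> VV[1]=[0, 1, 0]
Event 5: SEND 1->2: VV[1][1]++ -> VV[1]=[0, 2, 0], msg_vec=[0, 2, 0]; VV[2]=max(VV[2],msg_vec) then VV[2][2]++ -> VV[2]=[0, 2, 3]
Event 3 stamp: [0, 0, 2]
Event 5 stamp: [0, 2, 0]
[0, 0, 2] <= [0, 2, 0]? False. Equal? False. Happens-before: False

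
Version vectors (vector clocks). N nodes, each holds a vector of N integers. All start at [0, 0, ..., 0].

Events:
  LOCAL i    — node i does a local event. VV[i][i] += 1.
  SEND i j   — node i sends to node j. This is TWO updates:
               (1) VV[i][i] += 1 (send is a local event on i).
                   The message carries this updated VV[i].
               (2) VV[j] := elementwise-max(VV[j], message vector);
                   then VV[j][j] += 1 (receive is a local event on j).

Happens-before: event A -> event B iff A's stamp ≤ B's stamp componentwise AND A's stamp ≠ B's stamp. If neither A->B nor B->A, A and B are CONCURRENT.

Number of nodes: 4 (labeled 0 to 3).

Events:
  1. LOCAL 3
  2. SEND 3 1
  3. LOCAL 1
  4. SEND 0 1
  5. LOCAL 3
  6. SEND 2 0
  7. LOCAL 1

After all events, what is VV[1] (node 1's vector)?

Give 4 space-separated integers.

Initial: VV[0]=[0, 0, 0, 0]
Initial: VV[1]=[0, 0, 0, 0]
Initial: VV[2]=[0, 0, 0, 0]
Initial: VV[3]=[0, 0, 0, 0]
Event 1: LOCAL 3: VV[3][3]++ -> VV[3]=[0, 0, 0, 1]
Event 2: SEND 3->1: VV[3][3]++ -> VV[3]=[0, 0, 0, 2], msg_vec=[0, 0, 0, 2]; VV[1]=max(VV[1],msg_vec) then VV[1][1]++ -> VV[1]=[0, 1, 0, 2]
Event 3: LOCAL 1: VV[1][1]++ -> VV[1]=[0, 2, 0, 2]
Event 4: SEND 0->1: VV[0][0]++ -> VV[0]=[1, 0, 0, 0], msg_vec=[1, 0, 0, 0]; VV[1]=max(VV[1],msg_vec) then VV[1][1]++ -> VV[1]=[1, 3, 0, 2]
Event 5: LOCAL 3: VV[3][3]++ -> VV[3]=[0, 0, 0, 3]
Event 6: SEND 2->0: VV[2][2]++ -> VV[2]=[0, 0, 1, 0], msg_vec=[0, 0, 1, 0]; VV[0]=max(VV[0],msg_vec) then VV[0][0]++ -> VV[0]=[2, 0, 1, 0]
Event 7: LOCAL 1: VV[1][1]++ -> VV[1]=[1, 4, 0, 2]
Final vectors: VV[0]=[2, 0, 1, 0]; VV[1]=[1, 4, 0, 2]; VV[2]=[0, 0, 1, 0]; VV[3]=[0, 0, 0, 3]

Answer: 1 4 0 2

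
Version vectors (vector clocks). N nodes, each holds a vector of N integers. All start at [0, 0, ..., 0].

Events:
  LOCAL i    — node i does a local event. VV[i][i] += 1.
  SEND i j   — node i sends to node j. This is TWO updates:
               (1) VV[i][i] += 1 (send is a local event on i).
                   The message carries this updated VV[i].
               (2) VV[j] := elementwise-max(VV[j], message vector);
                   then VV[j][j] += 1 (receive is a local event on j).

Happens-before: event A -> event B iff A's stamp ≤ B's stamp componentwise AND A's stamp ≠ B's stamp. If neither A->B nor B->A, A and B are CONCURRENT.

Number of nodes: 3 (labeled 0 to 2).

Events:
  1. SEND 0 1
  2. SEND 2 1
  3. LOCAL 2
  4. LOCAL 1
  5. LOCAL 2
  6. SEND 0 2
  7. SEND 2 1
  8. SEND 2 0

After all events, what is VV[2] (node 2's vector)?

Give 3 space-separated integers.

Answer: 2 0 6

Derivation:
Initial: VV[0]=[0, 0, 0]
Initial: VV[1]=[0, 0, 0]
Initial: VV[2]=[0, 0, 0]
Event 1: SEND 0->1: VV[0][0]++ -> VV[0]=[1, 0, 0], msg_vec=[1, 0, 0]; VV[1]=max(VV[1],msg_vec) then VV[1][1]++ -> VV[1]=[1, 1, 0]
Event 2: SEND 2->1: VV[2][2]++ -> VV[2]=[0, 0, 1], msg_vec=[0, 0, 1]; VV[1]=max(VV[1],msg_vec) then VV[1][1]++ -> VV[1]=[1, 2, 1]
Event 3: LOCAL 2: VV[2][2]++ -> VV[2]=[0, 0, 2]
Event 4: LOCAL 1: VV[1][1]++ -> VV[1]=[1, 3, 1]
Event 5: LOCAL 2: VV[2][2]++ -> VV[2]=[0, 0, 3]
Event 6: SEND 0->2: VV[0][0]++ -> VV[0]=[2, 0, 0], msg_vec=[2, 0, 0]; VV[2]=max(VV[2],msg_vec) then VV[2][2]++ -> VV[2]=[2, 0, 4]
Event 7: SEND 2->1: VV[2][2]++ -> VV[2]=[2, 0, 5], msg_vec=[2, 0, 5]; VV[1]=max(VV[1],msg_vec) then VV[1][1]++ -> VV[1]=[2, 4, 5]
Event 8: SEND 2->0: VV[2][2]++ -> VV[2]=[2, 0, 6], msg_vec=[2, 0, 6]; VV[0]=max(VV[0],msg_vec) then VV[0][0]++ -> VV[0]=[3, 0, 6]
Final vectors: VV[0]=[3, 0, 6]; VV[1]=[2, 4, 5]; VV[2]=[2, 0, 6]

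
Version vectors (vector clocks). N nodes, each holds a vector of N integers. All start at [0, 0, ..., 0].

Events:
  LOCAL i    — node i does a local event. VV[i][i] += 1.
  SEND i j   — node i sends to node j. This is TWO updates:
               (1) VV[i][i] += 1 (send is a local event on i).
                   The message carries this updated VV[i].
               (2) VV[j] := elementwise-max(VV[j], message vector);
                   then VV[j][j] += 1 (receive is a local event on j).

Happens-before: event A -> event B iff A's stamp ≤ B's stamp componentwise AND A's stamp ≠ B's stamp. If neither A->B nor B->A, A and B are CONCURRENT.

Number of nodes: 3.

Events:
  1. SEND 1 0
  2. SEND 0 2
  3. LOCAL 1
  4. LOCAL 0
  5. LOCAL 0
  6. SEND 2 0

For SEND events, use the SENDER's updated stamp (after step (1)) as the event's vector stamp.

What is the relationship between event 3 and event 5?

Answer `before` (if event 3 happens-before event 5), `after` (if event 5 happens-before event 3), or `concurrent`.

Answer: concurrent

Derivation:
Initial: VV[0]=[0, 0, 0]
Initial: VV[1]=[0, 0, 0]
Initial: VV[2]=[0, 0, 0]
Event 1: SEND 1->0: VV[1][1]++ -> VV[1]=[0, 1, 0], msg_vec=[0, 1, 0]; VV[0]=max(VV[0],msg_vec) then VV[0][0]++ -> VV[0]=[1, 1, 0]
Event 2: SEND 0->2: VV[0][0]++ -> VV[0]=[2, 1, 0], msg_vec=[2, 1, 0]; VV[2]=max(VV[2],msg_vec) then VV[2][2]++ -> VV[2]=[2, 1, 1]
Event 3: LOCAL 1: VV[1][1]++ -> VV[1]=[0, 2, 0]
Event 4: LOCAL 0: VV[0][0]++ -> VV[0]=[3, 1, 0]
Event 5: LOCAL 0: VV[0][0]++ -> VV[0]=[4, 1, 0]
Event 6: SEND 2->0: VV[2][2]++ -> VV[2]=[2, 1, 2], msg_vec=[2, 1, 2]; VV[0]=max(VV[0],msg_vec) then VV[0][0]++ -> VV[0]=[5, 1, 2]
Event 3 stamp: [0, 2, 0]
Event 5 stamp: [4, 1, 0]
[0, 2, 0] <= [4, 1, 0]? False
[4, 1, 0] <= [0, 2, 0]? False
Relation: concurrent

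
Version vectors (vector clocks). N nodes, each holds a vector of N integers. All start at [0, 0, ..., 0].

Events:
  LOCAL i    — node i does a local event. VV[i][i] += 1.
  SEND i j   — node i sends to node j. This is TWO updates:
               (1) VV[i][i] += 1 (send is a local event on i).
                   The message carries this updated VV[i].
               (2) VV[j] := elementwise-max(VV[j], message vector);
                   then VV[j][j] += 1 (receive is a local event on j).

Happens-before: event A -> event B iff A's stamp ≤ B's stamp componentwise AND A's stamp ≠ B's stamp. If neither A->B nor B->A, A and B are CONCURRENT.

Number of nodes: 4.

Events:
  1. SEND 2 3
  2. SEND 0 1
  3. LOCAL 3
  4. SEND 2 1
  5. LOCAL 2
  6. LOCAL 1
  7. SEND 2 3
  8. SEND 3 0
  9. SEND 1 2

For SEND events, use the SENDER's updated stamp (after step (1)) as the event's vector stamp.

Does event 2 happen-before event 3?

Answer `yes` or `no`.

Answer: no

Derivation:
Initial: VV[0]=[0, 0, 0, 0]
Initial: VV[1]=[0, 0, 0, 0]
Initial: VV[2]=[0, 0, 0, 0]
Initial: VV[3]=[0, 0, 0, 0]
Event 1: SEND 2->3: VV[2][2]++ -> VV[2]=[0, 0, 1, 0], msg_vec=[0, 0, 1, 0]; VV[3]=max(VV[3],msg_vec) then VV[3][3]++ -> VV[3]=[0, 0, 1, 1]
Event 2: SEND 0->1: VV[0][0]++ -> VV[0]=[1, 0, 0, 0], msg_vec=[1, 0, 0, 0]; VV[1]=max(VV[1],msg_vec) then VV[1][1]++ -> VV[1]=[1, 1, 0, 0]
Event 3: LOCAL 3: VV[3][3]++ -> VV[3]=[0, 0, 1, 2]
Event 4: SEND 2->1: VV[2][2]++ -> VV[2]=[0, 0, 2, 0], msg_vec=[0, 0, 2, 0]; VV[1]=max(VV[1],msg_vec) then VV[1][1]++ -> VV[1]=[1, 2, 2, 0]
Event 5: LOCAL 2: VV[2][2]++ -> VV[2]=[0, 0, 3, 0]
Event 6: LOCAL 1: VV[1][1]++ -> VV[1]=[1, 3, 2, 0]
Event 7: SEND 2->3: VV[2][2]++ -> VV[2]=[0, 0, 4, 0], msg_vec=[0, 0, 4, 0]; VV[3]=max(VV[3],msg_vec) then VV[3][3]++ -> VV[3]=[0, 0, 4, 3]
Event 8: SEND 3->0: VV[3][3]++ -> VV[3]=[0, 0, 4, 4], msg_vec=[0, 0, 4, 4]; VV[0]=max(VV[0],msg_vec) then VV[0][0]++ -> VV[0]=[2, 0, 4, 4]
Event 9: SEND 1->2: VV[1][1]++ -> VV[1]=[1, 4, 2, 0], msg_vec=[1, 4, 2, 0]; VV[2]=max(VV[2],msg_vec) then VV[2][2]++ -> VV[2]=[1, 4, 5, 0]
Event 2 stamp: [1, 0, 0, 0]
Event 3 stamp: [0, 0, 1, 2]
[1, 0, 0, 0] <= [0, 0, 1, 2]? False. Equal? False. Happens-before: False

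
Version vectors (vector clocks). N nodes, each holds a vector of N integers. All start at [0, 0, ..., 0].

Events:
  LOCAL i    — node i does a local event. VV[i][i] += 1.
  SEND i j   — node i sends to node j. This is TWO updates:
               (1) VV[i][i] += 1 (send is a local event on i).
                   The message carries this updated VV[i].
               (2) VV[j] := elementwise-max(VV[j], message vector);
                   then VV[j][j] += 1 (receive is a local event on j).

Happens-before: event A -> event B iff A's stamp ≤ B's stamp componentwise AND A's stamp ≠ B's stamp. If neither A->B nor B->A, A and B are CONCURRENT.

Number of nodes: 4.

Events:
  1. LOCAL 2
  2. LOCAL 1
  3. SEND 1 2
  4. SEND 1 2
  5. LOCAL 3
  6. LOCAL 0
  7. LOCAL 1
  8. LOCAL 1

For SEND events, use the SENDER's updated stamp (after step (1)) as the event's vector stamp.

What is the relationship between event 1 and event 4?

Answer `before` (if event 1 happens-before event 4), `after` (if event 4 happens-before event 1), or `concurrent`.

Answer: concurrent

Derivation:
Initial: VV[0]=[0, 0, 0, 0]
Initial: VV[1]=[0, 0, 0, 0]
Initial: VV[2]=[0, 0, 0, 0]
Initial: VV[3]=[0, 0, 0, 0]
Event 1: LOCAL 2: VV[2][2]++ -> VV[2]=[0, 0, 1, 0]
Event 2: LOCAL 1: VV[1][1]++ -> VV[1]=[0, 1, 0, 0]
Event 3: SEND 1->2: VV[1][1]++ -> VV[1]=[0, 2, 0, 0], msg_vec=[0, 2, 0, 0]; VV[2]=max(VV[2],msg_vec) then VV[2][2]++ -> VV[2]=[0, 2, 2, 0]
Event 4: SEND 1->2: VV[1][1]++ -> VV[1]=[0, 3, 0, 0], msg_vec=[0, 3, 0, 0]; VV[2]=max(VV[2],msg_vec) then VV[2][2]++ -> VV[2]=[0, 3, 3, 0]
Event 5: LOCAL 3: VV[3][3]++ -> VV[3]=[0, 0, 0, 1]
Event 6: LOCAL 0: VV[0][0]++ -> VV[0]=[1, 0, 0, 0]
Event 7: LOCAL 1: VV[1][1]++ -> VV[1]=[0, 4, 0, 0]
Event 8: LOCAL 1: VV[1][1]++ -> VV[1]=[0, 5, 0, 0]
Event 1 stamp: [0, 0, 1, 0]
Event 4 stamp: [0, 3, 0, 0]
[0, 0, 1, 0] <= [0, 3, 0, 0]? False
[0, 3, 0, 0] <= [0, 0, 1, 0]? False
Relation: concurrent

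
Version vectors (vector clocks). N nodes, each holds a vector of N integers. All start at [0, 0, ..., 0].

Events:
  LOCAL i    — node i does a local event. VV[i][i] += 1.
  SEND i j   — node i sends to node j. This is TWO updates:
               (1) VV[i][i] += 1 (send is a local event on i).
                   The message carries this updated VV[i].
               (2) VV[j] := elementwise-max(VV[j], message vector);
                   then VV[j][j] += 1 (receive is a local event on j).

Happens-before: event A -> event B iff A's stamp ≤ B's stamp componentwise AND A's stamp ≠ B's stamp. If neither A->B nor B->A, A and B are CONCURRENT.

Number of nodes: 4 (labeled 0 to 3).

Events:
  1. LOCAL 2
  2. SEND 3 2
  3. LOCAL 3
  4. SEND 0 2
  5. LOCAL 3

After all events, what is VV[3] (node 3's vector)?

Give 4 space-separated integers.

Answer: 0 0 0 3

Derivation:
Initial: VV[0]=[0, 0, 0, 0]
Initial: VV[1]=[0, 0, 0, 0]
Initial: VV[2]=[0, 0, 0, 0]
Initial: VV[3]=[0, 0, 0, 0]
Event 1: LOCAL 2: VV[2][2]++ -> VV[2]=[0, 0, 1, 0]
Event 2: SEND 3->2: VV[3][3]++ -> VV[3]=[0, 0, 0, 1], msg_vec=[0, 0, 0, 1]; VV[2]=max(VV[2],msg_vec) then VV[2][2]++ -> VV[2]=[0, 0, 2, 1]
Event 3: LOCAL 3: VV[3][3]++ -> VV[3]=[0, 0, 0, 2]
Event 4: SEND 0->2: VV[0][0]++ -> VV[0]=[1, 0, 0, 0], msg_vec=[1, 0, 0, 0]; VV[2]=max(VV[2],msg_vec) then VV[2][2]++ -> VV[2]=[1, 0, 3, 1]
Event 5: LOCAL 3: VV[3][3]++ -> VV[3]=[0, 0, 0, 3]
Final vectors: VV[0]=[1, 0, 0, 0]; VV[1]=[0, 0, 0, 0]; VV[2]=[1, 0, 3, 1]; VV[3]=[0, 0, 0, 3]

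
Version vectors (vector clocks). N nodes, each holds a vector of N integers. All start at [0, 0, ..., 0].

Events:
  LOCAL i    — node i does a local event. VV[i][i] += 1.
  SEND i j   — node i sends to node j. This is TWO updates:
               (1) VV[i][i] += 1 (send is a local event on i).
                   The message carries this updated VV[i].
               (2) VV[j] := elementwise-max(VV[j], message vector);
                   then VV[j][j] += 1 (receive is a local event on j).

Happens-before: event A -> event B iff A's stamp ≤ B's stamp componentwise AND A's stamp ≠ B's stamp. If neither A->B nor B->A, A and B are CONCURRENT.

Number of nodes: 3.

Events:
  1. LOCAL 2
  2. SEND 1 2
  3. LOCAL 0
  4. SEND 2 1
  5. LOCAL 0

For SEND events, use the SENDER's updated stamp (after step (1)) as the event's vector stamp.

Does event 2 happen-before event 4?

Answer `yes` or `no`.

Answer: yes

Derivation:
Initial: VV[0]=[0, 0, 0]
Initial: VV[1]=[0, 0, 0]
Initial: VV[2]=[0, 0, 0]
Event 1: LOCAL 2: VV[2][2]++ -> VV[2]=[0, 0, 1]
Event 2: SEND 1->2: VV[1][1]++ -> VV[1]=[0, 1, 0], msg_vec=[0, 1, 0]; VV[2]=max(VV[2],msg_vec) then VV[2][2]++ -> VV[2]=[0, 1, 2]
Event 3: LOCAL 0: VV[0][0]++ -> VV[0]=[1, 0, 0]
Event 4: SEND 2->1: VV[2][2]++ -> VV[2]=[0, 1, 3], msg_vec=[0, 1, 3]; VV[1]=max(VV[1],msg_vec) then VV[1][1]++ -> VV[1]=[0, 2, 3]
Event 5: LOCAL 0: VV[0][0]++ -> VV[0]=[2, 0, 0]
Event 2 stamp: [0, 1, 0]
Event 4 stamp: [0, 1, 3]
[0, 1, 0] <= [0, 1, 3]? True. Equal? False. Happens-before: True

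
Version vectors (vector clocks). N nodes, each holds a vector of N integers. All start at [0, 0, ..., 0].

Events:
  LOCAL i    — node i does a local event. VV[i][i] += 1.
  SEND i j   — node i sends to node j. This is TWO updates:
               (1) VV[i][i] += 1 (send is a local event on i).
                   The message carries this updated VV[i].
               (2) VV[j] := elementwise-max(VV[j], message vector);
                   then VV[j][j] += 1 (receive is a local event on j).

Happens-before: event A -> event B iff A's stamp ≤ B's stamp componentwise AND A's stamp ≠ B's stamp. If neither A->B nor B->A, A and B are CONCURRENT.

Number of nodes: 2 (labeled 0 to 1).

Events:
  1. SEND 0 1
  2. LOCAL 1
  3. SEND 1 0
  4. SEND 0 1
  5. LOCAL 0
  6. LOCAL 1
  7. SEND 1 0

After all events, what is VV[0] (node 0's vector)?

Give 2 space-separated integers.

Initial: VV[0]=[0, 0]
Initial: VV[1]=[0, 0]
Event 1: SEND 0->1: VV[0][0]++ -> VV[0]=[1, 0], msg_vec=[1, 0]; VV[1]=max(VV[1],msg_vec) then VV[1][1]++ -> VV[1]=[1, 1]
Event 2: LOCAL 1: VV[1][1]++ -> VV[1]=[1, 2]
Event 3: SEND 1->0: VV[1][1]++ -> VV[1]=[1, 3], msg_vec=[1, 3]; VV[0]=max(VV[0],msg_vec) then VV[0][0]++ -> VV[0]=[2, 3]
Event 4: SEND 0->1: VV[0][0]++ -> VV[0]=[3, 3], msg_vec=[3, 3]; VV[1]=max(VV[1],msg_vec) then VV[1][1]++ -> VV[1]=[3, 4]
Event 5: LOCAL 0: VV[0][0]++ -> VV[0]=[4, 3]
Event 6: LOCAL 1: VV[1][1]++ -> VV[1]=[3, 5]
Event 7: SEND 1->0: VV[1][1]++ -> VV[1]=[3, 6], msg_vec=[3, 6]; VV[0]=max(VV[0],msg_vec) then VV[0][0]++ -> VV[0]=[5, 6]
Final vectors: VV[0]=[5, 6]; VV[1]=[3, 6]

Answer: 5 6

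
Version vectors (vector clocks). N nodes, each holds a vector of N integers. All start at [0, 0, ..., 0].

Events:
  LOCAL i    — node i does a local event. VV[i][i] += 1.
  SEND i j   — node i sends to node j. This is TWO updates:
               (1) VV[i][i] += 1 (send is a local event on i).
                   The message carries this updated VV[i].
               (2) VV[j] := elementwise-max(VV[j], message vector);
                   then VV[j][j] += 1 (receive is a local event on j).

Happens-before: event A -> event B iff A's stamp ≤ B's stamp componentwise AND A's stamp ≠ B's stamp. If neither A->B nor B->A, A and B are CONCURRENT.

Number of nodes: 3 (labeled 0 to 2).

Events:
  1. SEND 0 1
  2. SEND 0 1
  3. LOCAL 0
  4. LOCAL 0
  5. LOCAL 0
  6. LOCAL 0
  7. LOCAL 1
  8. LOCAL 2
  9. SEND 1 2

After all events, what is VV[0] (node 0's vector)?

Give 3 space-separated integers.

Answer: 6 0 0

Derivation:
Initial: VV[0]=[0, 0, 0]
Initial: VV[1]=[0, 0, 0]
Initial: VV[2]=[0, 0, 0]
Event 1: SEND 0->1: VV[0][0]++ -> VV[0]=[1, 0, 0], msg_vec=[1, 0, 0]; VV[1]=max(VV[1],msg_vec) then VV[1][1]++ -> VV[1]=[1, 1, 0]
Event 2: SEND 0->1: VV[0][0]++ -> VV[0]=[2, 0, 0], msg_vec=[2, 0, 0]; VV[1]=max(VV[1],msg_vec) then VV[1][1]++ -> VV[1]=[2, 2, 0]
Event 3: LOCAL 0: VV[0][0]++ -> VV[0]=[3, 0, 0]
Event 4: LOCAL 0: VV[0][0]++ -> VV[0]=[4, 0, 0]
Event 5: LOCAL 0: VV[0][0]++ -> VV[0]=[5, 0, 0]
Event 6: LOCAL 0: VV[0][0]++ -> VV[0]=[6, 0, 0]
Event 7: LOCAL 1: VV[1][1]++ -> VV[1]=[2, 3, 0]
Event 8: LOCAL 2: VV[2][2]++ -> VV[2]=[0, 0, 1]
Event 9: SEND 1->2: VV[1][1]++ -> VV[1]=[2, 4, 0], msg_vec=[2, 4, 0]; VV[2]=max(VV[2],msg_vec) then VV[2][2]++ -> VV[2]=[2, 4, 2]
Final vectors: VV[0]=[6, 0, 0]; VV[1]=[2, 4, 0]; VV[2]=[2, 4, 2]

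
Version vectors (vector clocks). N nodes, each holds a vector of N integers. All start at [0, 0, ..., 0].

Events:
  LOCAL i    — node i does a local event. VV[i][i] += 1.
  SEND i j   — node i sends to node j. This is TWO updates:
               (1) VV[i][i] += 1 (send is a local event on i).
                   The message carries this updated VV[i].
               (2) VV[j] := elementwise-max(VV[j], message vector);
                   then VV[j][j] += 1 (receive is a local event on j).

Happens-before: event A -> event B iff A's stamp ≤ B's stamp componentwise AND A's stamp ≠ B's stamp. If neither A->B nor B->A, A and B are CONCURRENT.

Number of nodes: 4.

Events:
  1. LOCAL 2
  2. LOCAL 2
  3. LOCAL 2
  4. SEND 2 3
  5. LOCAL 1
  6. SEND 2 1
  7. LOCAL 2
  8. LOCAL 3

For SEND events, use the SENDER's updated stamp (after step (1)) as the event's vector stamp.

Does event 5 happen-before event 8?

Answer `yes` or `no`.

Answer: no

Derivation:
Initial: VV[0]=[0, 0, 0, 0]
Initial: VV[1]=[0, 0, 0, 0]
Initial: VV[2]=[0, 0, 0, 0]
Initial: VV[3]=[0, 0, 0, 0]
Event 1: LOCAL 2: VV[2][2]++ -> VV[2]=[0, 0, 1, 0]
Event 2: LOCAL 2: VV[2][2]++ -> VV[2]=[0, 0, 2, 0]
Event 3: LOCAL 2: VV[2][2]++ -> VV[2]=[0, 0, 3, 0]
Event 4: SEND 2->3: VV[2][2]++ -> VV[2]=[0, 0, 4, 0], msg_vec=[0, 0, 4, 0]; VV[3]=max(VV[3],msg_vec) then VV[3][3]++ -> VV[3]=[0, 0, 4, 1]
Event 5: LOCAL 1: VV[1][1]++ -> VV[1]=[0, 1, 0, 0]
Event 6: SEND 2->1: VV[2][2]++ -> VV[2]=[0, 0, 5, 0], msg_vec=[0, 0, 5, 0]; VV[1]=max(VV[1],msg_vec) then VV[1][1]++ -> VV[1]=[0, 2, 5, 0]
Event 7: LOCAL 2: VV[2][2]++ -> VV[2]=[0, 0, 6, 0]
Event 8: LOCAL 3: VV[3][3]++ -> VV[3]=[0, 0, 4, 2]
Event 5 stamp: [0, 1, 0, 0]
Event 8 stamp: [0, 0, 4, 2]
[0, 1, 0, 0] <= [0, 0, 4, 2]? False. Equal? False. Happens-before: False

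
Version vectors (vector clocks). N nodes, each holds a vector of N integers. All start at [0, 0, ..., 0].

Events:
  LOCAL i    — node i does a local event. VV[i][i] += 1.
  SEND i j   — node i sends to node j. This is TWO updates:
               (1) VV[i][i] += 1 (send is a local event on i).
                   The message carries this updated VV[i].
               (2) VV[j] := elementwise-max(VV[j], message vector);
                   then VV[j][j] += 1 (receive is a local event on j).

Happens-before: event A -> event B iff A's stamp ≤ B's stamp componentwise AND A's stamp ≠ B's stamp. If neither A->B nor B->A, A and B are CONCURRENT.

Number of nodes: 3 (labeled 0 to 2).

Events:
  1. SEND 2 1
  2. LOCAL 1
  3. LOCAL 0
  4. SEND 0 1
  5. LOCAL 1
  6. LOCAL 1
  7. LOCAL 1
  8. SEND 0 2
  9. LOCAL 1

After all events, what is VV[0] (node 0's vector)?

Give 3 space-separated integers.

Initial: VV[0]=[0, 0, 0]
Initial: VV[1]=[0, 0, 0]
Initial: VV[2]=[0, 0, 0]
Event 1: SEND 2->1: VV[2][2]++ -> VV[2]=[0, 0, 1], msg_vec=[0, 0, 1]; VV[1]=max(VV[1],msg_vec) then VV[1][1]++ -> VV[1]=[0, 1, 1]
Event 2: LOCAL 1: VV[1][1]++ -> VV[1]=[0, 2, 1]
Event 3: LOCAL 0: VV[0][0]++ -> VV[0]=[1, 0, 0]
Event 4: SEND 0->1: VV[0][0]++ -> VV[0]=[2, 0, 0], msg_vec=[2, 0, 0]; VV[1]=max(VV[1],msg_vec) then VV[1][1]++ -> VV[1]=[2, 3, 1]
Event 5: LOCAL 1: VV[1][1]++ -> VV[1]=[2, 4, 1]
Event 6: LOCAL 1: VV[1][1]++ -> VV[1]=[2, 5, 1]
Event 7: LOCAL 1: VV[1][1]++ -> VV[1]=[2, 6, 1]
Event 8: SEND 0->2: VV[0][0]++ -> VV[0]=[3, 0, 0], msg_vec=[3, 0, 0]; VV[2]=max(VV[2],msg_vec) then VV[2][2]++ -> VV[2]=[3, 0, 2]
Event 9: LOCAL 1: VV[1][1]++ -> VV[1]=[2, 7, 1]
Final vectors: VV[0]=[3, 0, 0]; VV[1]=[2, 7, 1]; VV[2]=[3, 0, 2]

Answer: 3 0 0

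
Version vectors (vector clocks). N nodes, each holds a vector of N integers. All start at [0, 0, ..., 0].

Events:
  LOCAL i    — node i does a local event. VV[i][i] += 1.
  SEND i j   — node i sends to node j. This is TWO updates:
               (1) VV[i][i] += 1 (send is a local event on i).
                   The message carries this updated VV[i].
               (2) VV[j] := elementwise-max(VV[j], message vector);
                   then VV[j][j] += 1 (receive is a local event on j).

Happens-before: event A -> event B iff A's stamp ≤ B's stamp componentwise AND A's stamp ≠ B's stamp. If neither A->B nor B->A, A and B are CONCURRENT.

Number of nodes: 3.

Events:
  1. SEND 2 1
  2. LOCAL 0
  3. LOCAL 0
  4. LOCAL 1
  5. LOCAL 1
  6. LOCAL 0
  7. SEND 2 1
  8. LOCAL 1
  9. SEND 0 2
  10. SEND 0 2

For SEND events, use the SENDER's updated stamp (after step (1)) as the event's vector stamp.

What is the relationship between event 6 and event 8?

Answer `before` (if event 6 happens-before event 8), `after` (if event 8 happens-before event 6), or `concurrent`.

Initial: VV[0]=[0, 0, 0]
Initial: VV[1]=[0, 0, 0]
Initial: VV[2]=[0, 0, 0]
Event 1: SEND 2->1: VV[2][2]++ -> VV[2]=[0, 0, 1], msg_vec=[0, 0, 1]; VV[1]=max(VV[1],msg_vec) then VV[1][1]++ -> VV[1]=[0, 1, 1]
Event 2: LOCAL 0: VV[0][0]++ -> VV[0]=[1, 0, 0]
Event 3: LOCAL 0: VV[0][0]++ -> VV[0]=[2, 0, 0]
Event 4: LOCAL 1: VV[1][1]++ -> VV[1]=[0, 2, 1]
Event 5: LOCAL 1: VV[1][1]++ -> VV[1]=[0, 3, 1]
Event 6: LOCAL 0: VV[0][0]++ -> VV[0]=[3, 0, 0]
Event 7: SEND 2->1: VV[2][2]++ -> VV[2]=[0, 0, 2], msg_vec=[0, 0, 2]; VV[1]=max(VV[1],msg_vec) then VV[1][1]++ -> VV[1]=[0, 4, 2]
Event 8: LOCAL 1: VV[1][1]++ -> VV[1]=[0, 5, 2]
Event 9: SEND 0->2: VV[0][0]++ -> VV[0]=[4, 0, 0], msg_vec=[4, 0, 0]; VV[2]=max(VV[2],msg_vec) then VV[2][2]++ -> VV[2]=[4, 0, 3]
Event 10: SEND 0->2: VV[0][0]++ -> VV[0]=[5, 0, 0], msg_vec=[5, 0, 0]; VV[2]=max(VV[2],msg_vec) then VV[2][2]++ -> VV[2]=[5, 0, 4]
Event 6 stamp: [3, 0, 0]
Event 8 stamp: [0, 5, 2]
[3, 0, 0] <= [0, 5, 2]? False
[0, 5, 2] <= [3, 0, 0]? False
Relation: concurrent

Answer: concurrent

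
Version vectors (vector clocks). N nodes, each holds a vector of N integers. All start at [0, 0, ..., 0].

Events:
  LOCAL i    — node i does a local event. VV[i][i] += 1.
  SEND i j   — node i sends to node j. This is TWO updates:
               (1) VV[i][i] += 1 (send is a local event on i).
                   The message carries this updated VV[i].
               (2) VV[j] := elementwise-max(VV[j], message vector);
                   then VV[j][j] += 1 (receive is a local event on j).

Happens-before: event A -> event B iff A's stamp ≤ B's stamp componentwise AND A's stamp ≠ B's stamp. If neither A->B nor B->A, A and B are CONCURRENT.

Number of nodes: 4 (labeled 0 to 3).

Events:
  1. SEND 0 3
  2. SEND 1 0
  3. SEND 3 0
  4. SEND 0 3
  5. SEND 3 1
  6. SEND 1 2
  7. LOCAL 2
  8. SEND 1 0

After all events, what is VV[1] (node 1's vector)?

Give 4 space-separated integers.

Answer: 4 4 0 4

Derivation:
Initial: VV[0]=[0, 0, 0, 0]
Initial: VV[1]=[0, 0, 0, 0]
Initial: VV[2]=[0, 0, 0, 0]
Initial: VV[3]=[0, 0, 0, 0]
Event 1: SEND 0->3: VV[0][0]++ -> VV[0]=[1, 0, 0, 0], msg_vec=[1, 0, 0, 0]; VV[3]=max(VV[3],msg_vec) then VV[3][3]++ -> VV[3]=[1, 0, 0, 1]
Event 2: SEND 1->0: VV[1][1]++ -> VV[1]=[0, 1, 0, 0], msg_vec=[0, 1, 0, 0]; VV[0]=max(VV[0],msg_vec) then VV[0][0]++ -> VV[0]=[2, 1, 0, 0]
Event 3: SEND 3->0: VV[3][3]++ -> VV[3]=[1, 0, 0, 2], msg_vec=[1, 0, 0, 2]; VV[0]=max(VV[0],msg_vec) then VV[0][0]++ -> VV[0]=[3, 1, 0, 2]
Event 4: SEND 0->3: VV[0][0]++ -> VV[0]=[4, 1, 0, 2], msg_vec=[4, 1, 0, 2]; VV[3]=max(VV[3],msg_vec) then VV[3][3]++ -> VV[3]=[4, 1, 0, 3]
Event 5: SEND 3->1: VV[3][3]++ -> VV[3]=[4, 1, 0, 4], msg_vec=[4, 1, 0, 4]; VV[1]=max(VV[1],msg_vec) then VV[1][1]++ -> VV[1]=[4, 2, 0, 4]
Event 6: SEND 1->2: VV[1][1]++ -> VV[1]=[4, 3, 0, 4], msg_vec=[4, 3, 0, 4]; VV[2]=max(VV[2],msg_vec) then VV[2][2]++ -> VV[2]=[4, 3, 1, 4]
Event 7: LOCAL 2: VV[2][2]++ -> VV[2]=[4, 3, 2, 4]
Event 8: SEND 1->0: VV[1][1]++ -> VV[1]=[4, 4, 0, 4], msg_vec=[4, 4, 0, 4]; VV[0]=max(VV[0],msg_vec) then VV[0][0]++ -> VV[0]=[5, 4, 0, 4]
Final vectors: VV[0]=[5, 4, 0, 4]; VV[1]=[4, 4, 0, 4]; VV[2]=[4, 3, 2, 4]; VV[3]=[4, 1, 0, 4]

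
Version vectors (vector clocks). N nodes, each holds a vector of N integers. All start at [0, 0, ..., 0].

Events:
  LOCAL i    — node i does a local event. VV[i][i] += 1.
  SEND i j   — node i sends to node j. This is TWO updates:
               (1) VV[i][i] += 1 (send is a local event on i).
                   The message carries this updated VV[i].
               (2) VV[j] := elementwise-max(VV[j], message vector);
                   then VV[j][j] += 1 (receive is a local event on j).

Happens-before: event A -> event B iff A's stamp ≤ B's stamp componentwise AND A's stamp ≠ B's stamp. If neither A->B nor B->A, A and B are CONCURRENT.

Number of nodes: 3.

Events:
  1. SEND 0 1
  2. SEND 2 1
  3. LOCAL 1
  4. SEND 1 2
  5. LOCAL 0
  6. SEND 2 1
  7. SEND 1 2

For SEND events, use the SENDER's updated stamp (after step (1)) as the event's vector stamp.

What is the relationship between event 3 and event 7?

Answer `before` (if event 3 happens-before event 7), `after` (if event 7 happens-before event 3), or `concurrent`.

Initial: VV[0]=[0, 0, 0]
Initial: VV[1]=[0, 0, 0]
Initial: VV[2]=[0, 0, 0]
Event 1: SEND 0->1: VV[0][0]++ -> VV[0]=[1, 0, 0], msg_vec=[1, 0, 0]; VV[1]=max(VV[1],msg_vec) then VV[1][1]++ -> VV[1]=[1, 1, 0]
Event 2: SEND 2->1: VV[2][2]++ -> VV[2]=[0, 0, 1], msg_vec=[0, 0, 1]; VV[1]=max(VV[1],msg_vec) then VV[1][1]++ -> VV[1]=[1, 2, 1]
Event 3: LOCAL 1: VV[1][1]++ -> VV[1]=[1, 3, 1]
Event 4: SEND 1->2: VV[1][1]++ -> VV[1]=[1, 4, 1], msg_vec=[1, 4, 1]; VV[2]=max(VV[2],msg_vec) then VV[2][2]++ -> VV[2]=[1, 4, 2]
Event 5: LOCAL 0: VV[0][0]++ -> VV[0]=[2, 0, 0]
Event 6: SEND 2->1: VV[2][2]++ -> VV[2]=[1, 4, 3], msg_vec=[1, 4, 3]; VV[1]=max(VV[1],msg_vec) then VV[1][1]++ -> VV[1]=[1, 5, 3]
Event 7: SEND 1->2: VV[1][1]++ -> VV[1]=[1, 6, 3], msg_vec=[1, 6, 3]; VV[2]=max(VV[2],msg_vec) then VV[2][2]++ -> VV[2]=[1, 6, 4]
Event 3 stamp: [1, 3, 1]
Event 7 stamp: [1, 6, 3]
[1, 3, 1] <= [1, 6, 3]? True
[1, 6, 3] <= [1, 3, 1]? False
Relation: before

Answer: before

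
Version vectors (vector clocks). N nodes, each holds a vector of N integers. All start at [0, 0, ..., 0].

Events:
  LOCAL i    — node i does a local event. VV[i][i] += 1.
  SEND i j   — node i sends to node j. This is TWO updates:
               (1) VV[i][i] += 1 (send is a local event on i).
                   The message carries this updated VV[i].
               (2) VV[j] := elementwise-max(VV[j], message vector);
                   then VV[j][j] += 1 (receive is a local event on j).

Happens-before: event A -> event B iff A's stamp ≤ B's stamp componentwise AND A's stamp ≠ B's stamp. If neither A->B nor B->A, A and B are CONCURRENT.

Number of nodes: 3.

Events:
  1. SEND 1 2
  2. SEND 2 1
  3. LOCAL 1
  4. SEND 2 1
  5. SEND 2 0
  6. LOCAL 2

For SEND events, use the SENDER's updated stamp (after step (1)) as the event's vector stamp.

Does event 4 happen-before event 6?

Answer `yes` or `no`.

Initial: VV[0]=[0, 0, 0]
Initial: VV[1]=[0, 0, 0]
Initial: VV[2]=[0, 0, 0]
Event 1: SEND 1->2: VV[1][1]++ -> VV[1]=[0, 1, 0], msg_vec=[0, 1, 0]; VV[2]=max(VV[2],msg_vec) then VV[2][2]++ -> VV[2]=[0, 1, 1]
Event 2: SEND 2->1: VV[2][2]++ -> VV[2]=[0, 1, 2], msg_vec=[0, 1, 2]; VV[1]=max(VV[1],msg_vec) then VV[1][1]++ -> VV[1]=[0, 2, 2]
Event 3: LOCAL 1: VV[1][1]++ -> VV[1]=[0, 3, 2]
Event 4: SEND 2->1: VV[2][2]++ -> VV[2]=[0, 1, 3], msg_vec=[0, 1, 3]; VV[1]=max(VV[1],msg_vec) then VV[1][1]++ -> VV[1]=[0, 4, 3]
Event 5: SEND 2->0: VV[2][2]++ -> VV[2]=[0, 1, 4], msg_vec=[0, 1, 4]; VV[0]=max(VV[0],msg_vec) then VV[0][0]++ -> VV[0]=[1, 1, 4]
Event 6: LOCAL 2: VV[2][2]++ -> VV[2]=[0, 1, 5]
Event 4 stamp: [0, 1, 3]
Event 6 stamp: [0, 1, 5]
[0, 1, 3] <= [0, 1, 5]? True. Equal? False. Happens-before: True

Answer: yes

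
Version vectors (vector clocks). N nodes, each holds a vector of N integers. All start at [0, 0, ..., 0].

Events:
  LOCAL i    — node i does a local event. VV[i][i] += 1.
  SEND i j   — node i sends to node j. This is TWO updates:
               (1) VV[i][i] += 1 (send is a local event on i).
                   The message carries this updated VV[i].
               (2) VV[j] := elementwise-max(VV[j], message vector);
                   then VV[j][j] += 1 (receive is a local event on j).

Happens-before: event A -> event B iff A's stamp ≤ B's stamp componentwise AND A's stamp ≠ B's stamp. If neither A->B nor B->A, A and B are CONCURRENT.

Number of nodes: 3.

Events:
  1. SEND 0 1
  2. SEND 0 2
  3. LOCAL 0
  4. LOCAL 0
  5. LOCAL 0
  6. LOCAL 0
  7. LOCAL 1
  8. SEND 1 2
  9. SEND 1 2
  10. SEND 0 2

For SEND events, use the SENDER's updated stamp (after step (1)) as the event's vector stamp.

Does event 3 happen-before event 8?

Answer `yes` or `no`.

Answer: no

Derivation:
Initial: VV[0]=[0, 0, 0]
Initial: VV[1]=[0, 0, 0]
Initial: VV[2]=[0, 0, 0]
Event 1: SEND 0->1: VV[0][0]++ -> VV[0]=[1, 0, 0], msg_vec=[1, 0, 0]; VV[1]=max(VV[1],msg_vec) then VV[1][1]++ -> VV[1]=[1, 1, 0]
Event 2: SEND 0->2: VV[0][0]++ -> VV[0]=[2, 0, 0], msg_vec=[2, 0, 0]; VV[2]=max(VV[2],msg_vec) then VV[2][2]++ -> VV[2]=[2, 0, 1]
Event 3: LOCAL 0: VV[0][0]++ -> VV[0]=[3, 0, 0]
Event 4: LOCAL 0: VV[0][0]++ -> VV[0]=[4, 0, 0]
Event 5: LOCAL 0: VV[0][0]++ -> VV[0]=[5, 0, 0]
Event 6: LOCAL 0: VV[0][0]++ -> VV[0]=[6, 0, 0]
Event 7: LOCAL 1: VV[1][1]++ -> VV[1]=[1, 2, 0]
Event 8: SEND 1->2: VV[1][1]++ -> VV[1]=[1, 3, 0], msg_vec=[1, 3, 0]; VV[2]=max(VV[2],msg_vec) then VV[2][2]++ -> VV[2]=[2, 3, 2]
Event 9: SEND 1->2: VV[1][1]++ -> VV[1]=[1, 4, 0], msg_vec=[1, 4, 0]; VV[2]=max(VV[2],msg_vec) then VV[2][2]++ -> VV[2]=[2, 4, 3]
Event 10: SEND 0->2: VV[0][0]++ -> VV[0]=[7, 0, 0], msg_vec=[7, 0, 0]; VV[2]=max(VV[2],msg_vec) then VV[2][2]++ -> VV[2]=[7, 4, 4]
Event 3 stamp: [3, 0, 0]
Event 8 stamp: [1, 3, 0]
[3, 0, 0] <= [1, 3, 0]? False. Equal? False. Happens-before: False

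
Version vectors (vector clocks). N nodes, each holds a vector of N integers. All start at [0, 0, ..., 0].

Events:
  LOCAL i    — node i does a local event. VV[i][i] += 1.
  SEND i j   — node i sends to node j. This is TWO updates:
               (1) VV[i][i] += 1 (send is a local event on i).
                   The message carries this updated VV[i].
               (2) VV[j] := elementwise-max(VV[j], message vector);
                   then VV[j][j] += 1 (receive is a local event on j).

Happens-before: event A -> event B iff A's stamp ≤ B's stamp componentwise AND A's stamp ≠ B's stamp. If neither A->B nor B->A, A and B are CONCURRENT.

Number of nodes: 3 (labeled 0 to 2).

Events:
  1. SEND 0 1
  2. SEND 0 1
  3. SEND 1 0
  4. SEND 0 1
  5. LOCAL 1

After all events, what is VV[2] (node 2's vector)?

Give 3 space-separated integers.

Answer: 0 0 0

Derivation:
Initial: VV[0]=[0, 0, 0]
Initial: VV[1]=[0, 0, 0]
Initial: VV[2]=[0, 0, 0]
Event 1: SEND 0->1: VV[0][0]++ -> VV[0]=[1, 0, 0], msg_vec=[1, 0, 0]; VV[1]=max(VV[1],msg_vec) then VV[1][1]++ -> VV[1]=[1, 1, 0]
Event 2: SEND 0->1: VV[0][0]++ -> VV[0]=[2, 0, 0], msg_vec=[2, 0, 0]; VV[1]=max(VV[1],msg_vec) then VV[1][1]++ -> VV[1]=[2, 2, 0]
Event 3: SEND 1->0: VV[1][1]++ -> VV[1]=[2, 3, 0], msg_vec=[2, 3, 0]; VV[0]=max(VV[0],msg_vec) then VV[0][0]++ -> VV[0]=[3, 3, 0]
Event 4: SEND 0->1: VV[0][0]++ -> VV[0]=[4, 3, 0], msg_vec=[4, 3, 0]; VV[1]=max(VV[1],msg_vec) then VV[1][1]++ -> VV[1]=[4, 4, 0]
Event 5: LOCAL 1: VV[1][1]++ -> VV[1]=[4, 5, 0]
Final vectors: VV[0]=[4, 3, 0]; VV[1]=[4, 5, 0]; VV[2]=[0, 0, 0]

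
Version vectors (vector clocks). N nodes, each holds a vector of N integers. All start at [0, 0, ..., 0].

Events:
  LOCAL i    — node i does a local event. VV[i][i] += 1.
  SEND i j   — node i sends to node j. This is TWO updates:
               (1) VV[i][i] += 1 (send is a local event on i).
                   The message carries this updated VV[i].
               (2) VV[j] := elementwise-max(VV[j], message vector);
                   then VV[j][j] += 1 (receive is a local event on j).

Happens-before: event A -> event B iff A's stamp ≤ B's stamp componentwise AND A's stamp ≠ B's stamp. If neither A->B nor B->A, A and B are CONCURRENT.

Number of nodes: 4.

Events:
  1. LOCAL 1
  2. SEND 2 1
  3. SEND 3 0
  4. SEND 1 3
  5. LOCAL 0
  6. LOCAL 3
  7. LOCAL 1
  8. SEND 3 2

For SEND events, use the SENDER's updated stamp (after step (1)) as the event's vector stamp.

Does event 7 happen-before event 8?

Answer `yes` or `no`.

Initial: VV[0]=[0, 0, 0, 0]
Initial: VV[1]=[0, 0, 0, 0]
Initial: VV[2]=[0, 0, 0, 0]
Initial: VV[3]=[0, 0, 0, 0]
Event 1: LOCAL 1: VV[1][1]++ -> VV[1]=[0, 1, 0, 0]
Event 2: SEND 2->1: VV[2][2]++ -> VV[2]=[0, 0, 1, 0], msg_vec=[0, 0, 1, 0]; VV[1]=max(VV[1],msg_vec) then VV[1][1]++ -> VV[1]=[0, 2, 1, 0]
Event 3: SEND 3->0: VV[3][3]++ -> VV[3]=[0, 0, 0, 1], msg_vec=[0, 0, 0, 1]; VV[0]=max(VV[0],msg_vec) then VV[0][0]++ -> VV[0]=[1, 0, 0, 1]
Event 4: SEND 1->3: VV[1][1]++ -> VV[1]=[0, 3, 1, 0], msg_vec=[0, 3, 1, 0]; VV[3]=max(VV[3],msg_vec) then VV[3][3]++ -> VV[3]=[0, 3, 1, 2]
Event 5: LOCAL 0: VV[0][0]++ -> VV[0]=[2, 0, 0, 1]
Event 6: LOCAL 3: VV[3][3]++ -> VV[3]=[0, 3, 1, 3]
Event 7: LOCAL 1: VV[1][1]++ -> VV[1]=[0, 4, 1, 0]
Event 8: SEND 3->2: VV[3][3]++ -> VV[3]=[0, 3, 1, 4], msg_vec=[0, 3, 1, 4]; VV[2]=max(VV[2],msg_vec) then VV[2][2]++ -> VV[2]=[0, 3, 2, 4]
Event 7 stamp: [0, 4, 1, 0]
Event 8 stamp: [0, 3, 1, 4]
[0, 4, 1, 0] <= [0, 3, 1, 4]? False. Equal? False. Happens-before: False

Answer: no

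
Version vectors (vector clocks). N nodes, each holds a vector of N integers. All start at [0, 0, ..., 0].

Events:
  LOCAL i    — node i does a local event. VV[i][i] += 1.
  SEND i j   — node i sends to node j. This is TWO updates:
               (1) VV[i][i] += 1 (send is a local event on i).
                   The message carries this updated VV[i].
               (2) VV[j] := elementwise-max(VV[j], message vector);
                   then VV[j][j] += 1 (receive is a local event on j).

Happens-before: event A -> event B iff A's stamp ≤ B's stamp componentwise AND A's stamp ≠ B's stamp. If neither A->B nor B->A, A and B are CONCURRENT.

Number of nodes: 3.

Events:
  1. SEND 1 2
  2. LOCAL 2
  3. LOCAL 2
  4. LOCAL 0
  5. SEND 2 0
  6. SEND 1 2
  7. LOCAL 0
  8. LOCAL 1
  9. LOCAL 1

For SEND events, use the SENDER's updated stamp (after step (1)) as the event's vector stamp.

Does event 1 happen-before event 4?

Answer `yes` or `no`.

Initial: VV[0]=[0, 0, 0]
Initial: VV[1]=[0, 0, 0]
Initial: VV[2]=[0, 0, 0]
Event 1: SEND 1->2: VV[1][1]++ -> VV[1]=[0, 1, 0], msg_vec=[0, 1, 0]; VV[2]=max(VV[2],msg_vec) then VV[2][2]++ -> VV[2]=[0, 1, 1]
Event 2: LOCAL 2: VV[2][2]++ -> VV[2]=[0, 1, 2]
Event 3: LOCAL 2: VV[2][2]++ -> VV[2]=[0, 1, 3]
Event 4: LOCAL 0: VV[0][0]++ -> VV[0]=[1, 0, 0]
Event 5: SEND 2->0: VV[2][2]++ -> VV[2]=[0, 1, 4], msg_vec=[0, 1, 4]; VV[0]=max(VV[0],msg_vec) then VV[0][0]++ -> VV[0]=[2, 1, 4]
Event 6: SEND 1->2: VV[1][1]++ -> VV[1]=[0, 2, 0], msg_vec=[0, 2, 0]; VV[2]=max(VV[2],msg_vec) then VV[2][2]++ -> VV[2]=[0, 2, 5]
Event 7: LOCAL 0: VV[0][0]++ -> VV[0]=[3, 1, 4]
Event 8: LOCAL 1: VV[1][1]++ -> VV[1]=[0, 3, 0]
Event 9: LOCAL 1: VV[1][1]++ -> VV[1]=[0, 4, 0]
Event 1 stamp: [0, 1, 0]
Event 4 stamp: [1, 0, 0]
[0, 1, 0] <= [1, 0, 0]? False. Equal? False. Happens-before: False

Answer: no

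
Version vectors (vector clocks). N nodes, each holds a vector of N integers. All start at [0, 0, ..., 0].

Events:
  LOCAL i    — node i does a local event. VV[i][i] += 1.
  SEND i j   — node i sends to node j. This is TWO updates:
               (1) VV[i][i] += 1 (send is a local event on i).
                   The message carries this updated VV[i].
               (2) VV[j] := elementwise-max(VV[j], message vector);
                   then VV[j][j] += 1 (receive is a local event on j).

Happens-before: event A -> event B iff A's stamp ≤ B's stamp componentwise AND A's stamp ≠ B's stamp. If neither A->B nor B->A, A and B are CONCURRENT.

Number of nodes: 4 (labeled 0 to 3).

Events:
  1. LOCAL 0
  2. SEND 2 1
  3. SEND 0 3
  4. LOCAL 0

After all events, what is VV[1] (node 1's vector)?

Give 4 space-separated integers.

Initial: VV[0]=[0, 0, 0, 0]
Initial: VV[1]=[0, 0, 0, 0]
Initial: VV[2]=[0, 0, 0, 0]
Initial: VV[3]=[0, 0, 0, 0]
Event 1: LOCAL 0: VV[0][0]++ -> VV[0]=[1, 0, 0, 0]
Event 2: SEND 2->1: VV[2][2]++ -> VV[2]=[0, 0, 1, 0], msg_vec=[0, 0, 1, 0]; VV[1]=max(VV[1],msg_vec) then VV[1][1]++ -> VV[1]=[0, 1, 1, 0]
Event 3: SEND 0->3: VV[0][0]++ -> VV[0]=[2, 0, 0, 0], msg_vec=[2, 0, 0, 0]; VV[3]=max(VV[3],msg_vec) then VV[3][3]++ -> VV[3]=[2, 0, 0, 1]
Event 4: LOCAL 0: VV[0][0]++ -> VV[0]=[3, 0, 0, 0]
Final vectors: VV[0]=[3, 0, 0, 0]; VV[1]=[0, 1, 1, 0]; VV[2]=[0, 0, 1, 0]; VV[3]=[2, 0, 0, 1]

Answer: 0 1 1 0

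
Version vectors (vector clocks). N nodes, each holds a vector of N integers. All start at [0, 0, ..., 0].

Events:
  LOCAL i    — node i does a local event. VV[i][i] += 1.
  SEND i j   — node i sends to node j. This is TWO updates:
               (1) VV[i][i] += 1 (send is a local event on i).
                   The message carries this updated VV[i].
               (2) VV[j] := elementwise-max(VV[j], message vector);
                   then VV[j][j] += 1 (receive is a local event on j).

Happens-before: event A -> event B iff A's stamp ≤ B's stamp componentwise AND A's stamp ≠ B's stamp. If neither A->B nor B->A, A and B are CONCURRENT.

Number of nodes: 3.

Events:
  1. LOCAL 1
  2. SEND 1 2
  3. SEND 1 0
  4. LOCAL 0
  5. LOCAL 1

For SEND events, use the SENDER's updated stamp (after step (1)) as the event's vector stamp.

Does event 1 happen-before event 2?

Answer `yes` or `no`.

Answer: yes

Derivation:
Initial: VV[0]=[0, 0, 0]
Initial: VV[1]=[0, 0, 0]
Initial: VV[2]=[0, 0, 0]
Event 1: LOCAL 1: VV[1][1]++ -> VV[1]=[0, 1, 0]
Event 2: SEND 1->2: VV[1][1]++ -> VV[1]=[0, 2, 0], msg_vec=[0, 2, 0]; VV[2]=max(VV[2],msg_vec) then VV[2][2]++ -> VV[2]=[0, 2, 1]
Event 3: SEND 1->0: VV[1][1]++ -> VV[1]=[0, 3, 0], msg_vec=[0, 3, 0]; VV[0]=max(VV[0],msg_vec) then VV[0][0]++ -> VV[0]=[1, 3, 0]
Event 4: LOCAL 0: VV[0][0]++ -> VV[0]=[2, 3, 0]
Event 5: LOCAL 1: VV[1][1]++ -> VV[1]=[0, 4, 0]
Event 1 stamp: [0, 1, 0]
Event 2 stamp: [0, 2, 0]
[0, 1, 0] <= [0, 2, 0]? True. Equal? False. Happens-before: True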